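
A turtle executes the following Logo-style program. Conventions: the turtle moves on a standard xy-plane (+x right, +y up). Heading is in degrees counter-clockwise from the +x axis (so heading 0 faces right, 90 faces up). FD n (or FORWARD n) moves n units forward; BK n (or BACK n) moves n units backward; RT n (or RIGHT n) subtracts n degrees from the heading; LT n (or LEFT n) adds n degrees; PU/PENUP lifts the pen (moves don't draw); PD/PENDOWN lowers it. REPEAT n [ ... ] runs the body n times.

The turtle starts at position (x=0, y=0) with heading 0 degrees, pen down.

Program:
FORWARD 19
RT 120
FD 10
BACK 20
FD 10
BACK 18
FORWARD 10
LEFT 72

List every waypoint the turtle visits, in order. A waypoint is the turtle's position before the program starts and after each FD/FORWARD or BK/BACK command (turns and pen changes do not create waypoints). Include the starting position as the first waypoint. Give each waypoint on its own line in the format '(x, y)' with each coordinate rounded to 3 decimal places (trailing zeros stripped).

Executing turtle program step by step:
Start: pos=(0,0), heading=0, pen down
FD 19: (0,0) -> (19,0) [heading=0, draw]
RT 120: heading 0 -> 240
FD 10: (19,0) -> (14,-8.66) [heading=240, draw]
BK 20: (14,-8.66) -> (24,8.66) [heading=240, draw]
FD 10: (24,8.66) -> (19,0) [heading=240, draw]
BK 18: (19,0) -> (28,15.588) [heading=240, draw]
FD 10: (28,15.588) -> (23,6.928) [heading=240, draw]
LT 72: heading 240 -> 312
Final: pos=(23,6.928), heading=312, 6 segment(s) drawn
Waypoints (7 total):
(0, 0)
(19, 0)
(14, -8.66)
(24, 8.66)
(19, 0)
(28, 15.588)
(23, 6.928)

Answer: (0, 0)
(19, 0)
(14, -8.66)
(24, 8.66)
(19, 0)
(28, 15.588)
(23, 6.928)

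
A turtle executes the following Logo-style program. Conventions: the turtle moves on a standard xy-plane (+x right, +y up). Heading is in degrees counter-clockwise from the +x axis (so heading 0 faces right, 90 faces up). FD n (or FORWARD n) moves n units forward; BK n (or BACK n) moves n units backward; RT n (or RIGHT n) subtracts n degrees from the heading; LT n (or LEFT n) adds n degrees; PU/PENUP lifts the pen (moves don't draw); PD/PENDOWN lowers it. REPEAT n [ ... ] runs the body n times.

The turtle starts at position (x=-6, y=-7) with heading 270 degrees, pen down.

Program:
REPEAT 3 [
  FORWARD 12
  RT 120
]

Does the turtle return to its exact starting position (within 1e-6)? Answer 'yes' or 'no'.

Answer: yes

Derivation:
Executing turtle program step by step:
Start: pos=(-6,-7), heading=270, pen down
REPEAT 3 [
  -- iteration 1/3 --
  FD 12: (-6,-7) -> (-6,-19) [heading=270, draw]
  RT 120: heading 270 -> 150
  -- iteration 2/3 --
  FD 12: (-6,-19) -> (-16.392,-13) [heading=150, draw]
  RT 120: heading 150 -> 30
  -- iteration 3/3 --
  FD 12: (-16.392,-13) -> (-6,-7) [heading=30, draw]
  RT 120: heading 30 -> 270
]
Final: pos=(-6,-7), heading=270, 3 segment(s) drawn

Start position: (-6, -7)
Final position: (-6, -7)
Distance = 0; < 1e-6 -> CLOSED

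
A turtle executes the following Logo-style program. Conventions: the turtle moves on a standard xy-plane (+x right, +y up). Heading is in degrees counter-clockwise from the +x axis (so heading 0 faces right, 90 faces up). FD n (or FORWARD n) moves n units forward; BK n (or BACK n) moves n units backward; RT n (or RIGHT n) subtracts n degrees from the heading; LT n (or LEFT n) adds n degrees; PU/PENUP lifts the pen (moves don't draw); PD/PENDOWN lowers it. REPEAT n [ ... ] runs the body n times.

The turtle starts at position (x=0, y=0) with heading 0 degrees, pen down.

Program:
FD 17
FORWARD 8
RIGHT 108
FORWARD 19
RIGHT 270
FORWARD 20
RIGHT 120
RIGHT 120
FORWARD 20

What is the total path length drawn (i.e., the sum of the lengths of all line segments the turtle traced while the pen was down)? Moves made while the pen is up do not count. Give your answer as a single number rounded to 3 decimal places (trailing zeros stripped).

Answer: 84

Derivation:
Executing turtle program step by step:
Start: pos=(0,0), heading=0, pen down
FD 17: (0,0) -> (17,0) [heading=0, draw]
FD 8: (17,0) -> (25,0) [heading=0, draw]
RT 108: heading 0 -> 252
FD 19: (25,0) -> (19.129,-18.07) [heading=252, draw]
RT 270: heading 252 -> 342
FD 20: (19.129,-18.07) -> (38.15,-24.25) [heading=342, draw]
RT 120: heading 342 -> 222
RT 120: heading 222 -> 102
FD 20: (38.15,-24.25) -> (33.992,-4.687) [heading=102, draw]
Final: pos=(33.992,-4.687), heading=102, 5 segment(s) drawn

Segment lengths:
  seg 1: (0,0) -> (17,0), length = 17
  seg 2: (17,0) -> (25,0), length = 8
  seg 3: (25,0) -> (19.129,-18.07), length = 19
  seg 4: (19.129,-18.07) -> (38.15,-24.25), length = 20
  seg 5: (38.15,-24.25) -> (33.992,-4.687), length = 20
Total = 84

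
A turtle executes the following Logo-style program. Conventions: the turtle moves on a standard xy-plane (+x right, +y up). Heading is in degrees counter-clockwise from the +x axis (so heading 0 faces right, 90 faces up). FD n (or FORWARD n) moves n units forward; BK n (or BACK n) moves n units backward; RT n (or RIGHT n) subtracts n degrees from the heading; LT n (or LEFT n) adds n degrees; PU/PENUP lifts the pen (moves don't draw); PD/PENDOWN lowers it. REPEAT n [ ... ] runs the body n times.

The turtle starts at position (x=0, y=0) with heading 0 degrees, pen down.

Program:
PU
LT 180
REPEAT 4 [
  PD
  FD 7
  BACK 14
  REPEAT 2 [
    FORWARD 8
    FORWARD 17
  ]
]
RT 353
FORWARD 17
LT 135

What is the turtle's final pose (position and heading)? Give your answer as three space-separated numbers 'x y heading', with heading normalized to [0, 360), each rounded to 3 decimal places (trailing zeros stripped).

Executing turtle program step by step:
Start: pos=(0,0), heading=0, pen down
PU: pen up
LT 180: heading 0 -> 180
REPEAT 4 [
  -- iteration 1/4 --
  PD: pen down
  FD 7: (0,0) -> (-7,0) [heading=180, draw]
  BK 14: (-7,0) -> (7,0) [heading=180, draw]
  REPEAT 2 [
    -- iteration 1/2 --
    FD 8: (7,0) -> (-1,0) [heading=180, draw]
    FD 17: (-1,0) -> (-18,0) [heading=180, draw]
    -- iteration 2/2 --
    FD 8: (-18,0) -> (-26,0) [heading=180, draw]
    FD 17: (-26,0) -> (-43,0) [heading=180, draw]
  ]
  -- iteration 2/4 --
  PD: pen down
  FD 7: (-43,0) -> (-50,0) [heading=180, draw]
  BK 14: (-50,0) -> (-36,0) [heading=180, draw]
  REPEAT 2 [
    -- iteration 1/2 --
    FD 8: (-36,0) -> (-44,0) [heading=180, draw]
    FD 17: (-44,0) -> (-61,0) [heading=180, draw]
    -- iteration 2/2 --
    FD 8: (-61,0) -> (-69,0) [heading=180, draw]
    FD 17: (-69,0) -> (-86,0) [heading=180, draw]
  ]
  -- iteration 3/4 --
  PD: pen down
  FD 7: (-86,0) -> (-93,0) [heading=180, draw]
  BK 14: (-93,0) -> (-79,0) [heading=180, draw]
  REPEAT 2 [
    -- iteration 1/2 --
    FD 8: (-79,0) -> (-87,0) [heading=180, draw]
    FD 17: (-87,0) -> (-104,0) [heading=180, draw]
    -- iteration 2/2 --
    FD 8: (-104,0) -> (-112,0) [heading=180, draw]
    FD 17: (-112,0) -> (-129,0) [heading=180, draw]
  ]
  -- iteration 4/4 --
  PD: pen down
  FD 7: (-129,0) -> (-136,0) [heading=180, draw]
  BK 14: (-136,0) -> (-122,0) [heading=180, draw]
  REPEAT 2 [
    -- iteration 1/2 --
    FD 8: (-122,0) -> (-130,0) [heading=180, draw]
    FD 17: (-130,0) -> (-147,0) [heading=180, draw]
    -- iteration 2/2 --
    FD 8: (-147,0) -> (-155,0) [heading=180, draw]
    FD 17: (-155,0) -> (-172,0) [heading=180, draw]
  ]
]
RT 353: heading 180 -> 187
FD 17: (-172,0) -> (-188.873,-2.072) [heading=187, draw]
LT 135: heading 187 -> 322
Final: pos=(-188.873,-2.072), heading=322, 25 segment(s) drawn

Answer: -188.873 -2.072 322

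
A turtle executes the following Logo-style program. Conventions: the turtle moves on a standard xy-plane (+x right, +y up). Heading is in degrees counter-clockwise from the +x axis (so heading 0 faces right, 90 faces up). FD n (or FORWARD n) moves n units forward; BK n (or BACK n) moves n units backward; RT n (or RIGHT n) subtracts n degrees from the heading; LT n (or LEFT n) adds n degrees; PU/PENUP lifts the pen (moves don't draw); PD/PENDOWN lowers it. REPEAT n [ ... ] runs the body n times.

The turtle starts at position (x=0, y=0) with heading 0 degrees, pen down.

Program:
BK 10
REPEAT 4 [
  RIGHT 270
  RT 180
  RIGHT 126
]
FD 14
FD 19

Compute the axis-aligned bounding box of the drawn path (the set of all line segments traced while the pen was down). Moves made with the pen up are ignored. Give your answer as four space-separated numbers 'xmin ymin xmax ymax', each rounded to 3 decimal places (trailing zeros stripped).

Answer: -36.698 -19.397 0 0

Derivation:
Executing turtle program step by step:
Start: pos=(0,0), heading=0, pen down
BK 10: (0,0) -> (-10,0) [heading=0, draw]
REPEAT 4 [
  -- iteration 1/4 --
  RT 270: heading 0 -> 90
  RT 180: heading 90 -> 270
  RT 126: heading 270 -> 144
  -- iteration 2/4 --
  RT 270: heading 144 -> 234
  RT 180: heading 234 -> 54
  RT 126: heading 54 -> 288
  -- iteration 3/4 --
  RT 270: heading 288 -> 18
  RT 180: heading 18 -> 198
  RT 126: heading 198 -> 72
  -- iteration 4/4 --
  RT 270: heading 72 -> 162
  RT 180: heading 162 -> 342
  RT 126: heading 342 -> 216
]
FD 14: (-10,0) -> (-21.326,-8.229) [heading=216, draw]
FD 19: (-21.326,-8.229) -> (-36.698,-19.397) [heading=216, draw]
Final: pos=(-36.698,-19.397), heading=216, 3 segment(s) drawn

Segment endpoints: x in {-36.698, -21.326, -10, 0}, y in {-19.397, -8.229, 0}
xmin=-36.698, ymin=-19.397, xmax=0, ymax=0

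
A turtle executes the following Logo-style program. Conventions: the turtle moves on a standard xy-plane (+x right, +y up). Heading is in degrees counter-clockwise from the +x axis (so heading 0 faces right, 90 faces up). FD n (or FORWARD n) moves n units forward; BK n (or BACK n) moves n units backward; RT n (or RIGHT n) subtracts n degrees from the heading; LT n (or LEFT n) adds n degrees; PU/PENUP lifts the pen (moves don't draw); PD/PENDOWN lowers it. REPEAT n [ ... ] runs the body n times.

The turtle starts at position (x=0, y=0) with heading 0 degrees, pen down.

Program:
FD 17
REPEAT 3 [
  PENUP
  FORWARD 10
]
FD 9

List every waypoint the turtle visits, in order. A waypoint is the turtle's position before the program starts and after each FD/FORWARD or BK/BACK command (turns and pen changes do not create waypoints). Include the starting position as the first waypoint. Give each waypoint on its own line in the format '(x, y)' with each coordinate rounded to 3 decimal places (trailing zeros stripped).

Answer: (0, 0)
(17, 0)
(27, 0)
(37, 0)
(47, 0)
(56, 0)

Derivation:
Executing turtle program step by step:
Start: pos=(0,0), heading=0, pen down
FD 17: (0,0) -> (17,0) [heading=0, draw]
REPEAT 3 [
  -- iteration 1/3 --
  PU: pen up
  FD 10: (17,0) -> (27,0) [heading=0, move]
  -- iteration 2/3 --
  PU: pen up
  FD 10: (27,0) -> (37,0) [heading=0, move]
  -- iteration 3/3 --
  PU: pen up
  FD 10: (37,0) -> (47,0) [heading=0, move]
]
FD 9: (47,0) -> (56,0) [heading=0, move]
Final: pos=(56,0), heading=0, 1 segment(s) drawn
Waypoints (6 total):
(0, 0)
(17, 0)
(27, 0)
(37, 0)
(47, 0)
(56, 0)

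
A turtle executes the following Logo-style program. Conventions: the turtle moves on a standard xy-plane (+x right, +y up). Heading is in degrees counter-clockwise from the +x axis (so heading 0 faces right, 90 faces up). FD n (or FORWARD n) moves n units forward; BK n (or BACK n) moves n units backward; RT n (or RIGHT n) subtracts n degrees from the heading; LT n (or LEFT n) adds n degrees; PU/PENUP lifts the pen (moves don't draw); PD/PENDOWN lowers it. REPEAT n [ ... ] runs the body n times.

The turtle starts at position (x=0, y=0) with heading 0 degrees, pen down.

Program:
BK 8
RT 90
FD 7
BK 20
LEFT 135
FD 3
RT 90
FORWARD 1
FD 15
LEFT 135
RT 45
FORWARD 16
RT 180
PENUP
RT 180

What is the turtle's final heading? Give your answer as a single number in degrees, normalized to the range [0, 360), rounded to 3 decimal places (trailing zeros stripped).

Executing turtle program step by step:
Start: pos=(0,0), heading=0, pen down
BK 8: (0,0) -> (-8,0) [heading=0, draw]
RT 90: heading 0 -> 270
FD 7: (-8,0) -> (-8,-7) [heading=270, draw]
BK 20: (-8,-7) -> (-8,13) [heading=270, draw]
LT 135: heading 270 -> 45
FD 3: (-8,13) -> (-5.879,15.121) [heading=45, draw]
RT 90: heading 45 -> 315
FD 1: (-5.879,15.121) -> (-5.172,14.414) [heading=315, draw]
FD 15: (-5.172,14.414) -> (5.435,3.808) [heading=315, draw]
LT 135: heading 315 -> 90
RT 45: heading 90 -> 45
FD 16: (5.435,3.808) -> (16.749,15.121) [heading=45, draw]
RT 180: heading 45 -> 225
PU: pen up
RT 180: heading 225 -> 45
Final: pos=(16.749,15.121), heading=45, 7 segment(s) drawn

Answer: 45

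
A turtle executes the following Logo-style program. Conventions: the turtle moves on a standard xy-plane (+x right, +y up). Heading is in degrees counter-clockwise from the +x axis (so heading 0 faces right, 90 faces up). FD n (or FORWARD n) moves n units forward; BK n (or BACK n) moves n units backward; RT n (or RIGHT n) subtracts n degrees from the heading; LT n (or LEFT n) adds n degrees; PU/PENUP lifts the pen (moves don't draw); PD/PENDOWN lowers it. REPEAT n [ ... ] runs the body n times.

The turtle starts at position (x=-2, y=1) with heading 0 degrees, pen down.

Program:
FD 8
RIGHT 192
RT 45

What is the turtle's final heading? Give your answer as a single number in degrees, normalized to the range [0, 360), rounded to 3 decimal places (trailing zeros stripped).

Answer: 123

Derivation:
Executing turtle program step by step:
Start: pos=(-2,1), heading=0, pen down
FD 8: (-2,1) -> (6,1) [heading=0, draw]
RT 192: heading 0 -> 168
RT 45: heading 168 -> 123
Final: pos=(6,1), heading=123, 1 segment(s) drawn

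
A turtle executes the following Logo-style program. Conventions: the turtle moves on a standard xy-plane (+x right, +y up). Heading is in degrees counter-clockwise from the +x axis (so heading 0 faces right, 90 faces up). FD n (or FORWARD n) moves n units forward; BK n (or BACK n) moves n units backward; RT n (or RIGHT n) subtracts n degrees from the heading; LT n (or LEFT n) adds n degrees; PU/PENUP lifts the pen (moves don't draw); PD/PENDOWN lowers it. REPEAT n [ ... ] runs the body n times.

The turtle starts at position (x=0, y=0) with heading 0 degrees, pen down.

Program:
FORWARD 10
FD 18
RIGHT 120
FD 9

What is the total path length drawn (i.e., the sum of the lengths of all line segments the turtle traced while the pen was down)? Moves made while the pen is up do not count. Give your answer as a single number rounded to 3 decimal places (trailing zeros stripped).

Executing turtle program step by step:
Start: pos=(0,0), heading=0, pen down
FD 10: (0,0) -> (10,0) [heading=0, draw]
FD 18: (10,0) -> (28,0) [heading=0, draw]
RT 120: heading 0 -> 240
FD 9: (28,0) -> (23.5,-7.794) [heading=240, draw]
Final: pos=(23.5,-7.794), heading=240, 3 segment(s) drawn

Segment lengths:
  seg 1: (0,0) -> (10,0), length = 10
  seg 2: (10,0) -> (28,0), length = 18
  seg 3: (28,0) -> (23.5,-7.794), length = 9
Total = 37

Answer: 37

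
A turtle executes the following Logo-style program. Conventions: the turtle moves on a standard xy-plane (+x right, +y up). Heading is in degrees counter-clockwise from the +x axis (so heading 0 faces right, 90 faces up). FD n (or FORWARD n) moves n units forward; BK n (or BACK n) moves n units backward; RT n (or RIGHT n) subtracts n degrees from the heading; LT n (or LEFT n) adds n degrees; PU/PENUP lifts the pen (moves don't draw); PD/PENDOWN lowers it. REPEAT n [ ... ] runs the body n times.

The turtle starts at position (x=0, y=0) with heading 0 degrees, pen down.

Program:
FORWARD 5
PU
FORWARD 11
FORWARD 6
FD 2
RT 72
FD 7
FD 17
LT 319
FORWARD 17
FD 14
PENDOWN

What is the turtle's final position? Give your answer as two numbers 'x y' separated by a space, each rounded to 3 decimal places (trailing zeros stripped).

Executing turtle program step by step:
Start: pos=(0,0), heading=0, pen down
FD 5: (0,0) -> (5,0) [heading=0, draw]
PU: pen up
FD 11: (5,0) -> (16,0) [heading=0, move]
FD 6: (16,0) -> (22,0) [heading=0, move]
FD 2: (22,0) -> (24,0) [heading=0, move]
RT 72: heading 0 -> 288
FD 7: (24,0) -> (26.163,-6.657) [heading=288, move]
FD 17: (26.163,-6.657) -> (31.416,-22.825) [heading=288, move]
LT 319: heading 288 -> 247
FD 17: (31.416,-22.825) -> (24.774,-38.474) [heading=247, move]
FD 14: (24.774,-38.474) -> (19.304,-51.361) [heading=247, move]
PD: pen down
Final: pos=(19.304,-51.361), heading=247, 1 segment(s) drawn

Answer: 19.304 -51.361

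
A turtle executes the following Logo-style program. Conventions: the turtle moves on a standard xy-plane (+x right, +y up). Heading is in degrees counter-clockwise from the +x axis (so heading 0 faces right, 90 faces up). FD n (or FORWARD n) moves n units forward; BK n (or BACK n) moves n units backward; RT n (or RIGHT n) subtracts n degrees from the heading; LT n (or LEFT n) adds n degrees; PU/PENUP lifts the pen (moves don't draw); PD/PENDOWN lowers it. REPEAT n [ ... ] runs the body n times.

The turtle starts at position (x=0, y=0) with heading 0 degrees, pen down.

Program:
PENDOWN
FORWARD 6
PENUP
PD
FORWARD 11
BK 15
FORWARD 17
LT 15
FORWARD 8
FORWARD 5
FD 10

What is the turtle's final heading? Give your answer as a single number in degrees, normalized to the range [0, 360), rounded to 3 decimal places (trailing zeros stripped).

Answer: 15

Derivation:
Executing turtle program step by step:
Start: pos=(0,0), heading=0, pen down
PD: pen down
FD 6: (0,0) -> (6,0) [heading=0, draw]
PU: pen up
PD: pen down
FD 11: (6,0) -> (17,0) [heading=0, draw]
BK 15: (17,0) -> (2,0) [heading=0, draw]
FD 17: (2,0) -> (19,0) [heading=0, draw]
LT 15: heading 0 -> 15
FD 8: (19,0) -> (26.727,2.071) [heading=15, draw]
FD 5: (26.727,2.071) -> (31.557,3.365) [heading=15, draw]
FD 10: (31.557,3.365) -> (41.216,5.953) [heading=15, draw]
Final: pos=(41.216,5.953), heading=15, 7 segment(s) drawn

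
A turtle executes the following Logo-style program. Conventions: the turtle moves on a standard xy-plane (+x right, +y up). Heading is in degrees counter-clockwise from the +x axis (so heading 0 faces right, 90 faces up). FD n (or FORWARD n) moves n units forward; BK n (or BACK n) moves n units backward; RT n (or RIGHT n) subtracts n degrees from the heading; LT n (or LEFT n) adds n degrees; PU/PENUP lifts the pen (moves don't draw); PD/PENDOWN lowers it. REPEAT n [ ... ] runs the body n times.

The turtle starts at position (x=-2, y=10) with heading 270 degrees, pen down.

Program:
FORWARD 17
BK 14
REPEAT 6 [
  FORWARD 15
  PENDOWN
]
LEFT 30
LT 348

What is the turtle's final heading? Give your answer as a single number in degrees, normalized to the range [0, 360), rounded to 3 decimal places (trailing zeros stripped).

Executing turtle program step by step:
Start: pos=(-2,10), heading=270, pen down
FD 17: (-2,10) -> (-2,-7) [heading=270, draw]
BK 14: (-2,-7) -> (-2,7) [heading=270, draw]
REPEAT 6 [
  -- iteration 1/6 --
  FD 15: (-2,7) -> (-2,-8) [heading=270, draw]
  PD: pen down
  -- iteration 2/6 --
  FD 15: (-2,-8) -> (-2,-23) [heading=270, draw]
  PD: pen down
  -- iteration 3/6 --
  FD 15: (-2,-23) -> (-2,-38) [heading=270, draw]
  PD: pen down
  -- iteration 4/6 --
  FD 15: (-2,-38) -> (-2,-53) [heading=270, draw]
  PD: pen down
  -- iteration 5/6 --
  FD 15: (-2,-53) -> (-2,-68) [heading=270, draw]
  PD: pen down
  -- iteration 6/6 --
  FD 15: (-2,-68) -> (-2,-83) [heading=270, draw]
  PD: pen down
]
LT 30: heading 270 -> 300
LT 348: heading 300 -> 288
Final: pos=(-2,-83), heading=288, 8 segment(s) drawn

Answer: 288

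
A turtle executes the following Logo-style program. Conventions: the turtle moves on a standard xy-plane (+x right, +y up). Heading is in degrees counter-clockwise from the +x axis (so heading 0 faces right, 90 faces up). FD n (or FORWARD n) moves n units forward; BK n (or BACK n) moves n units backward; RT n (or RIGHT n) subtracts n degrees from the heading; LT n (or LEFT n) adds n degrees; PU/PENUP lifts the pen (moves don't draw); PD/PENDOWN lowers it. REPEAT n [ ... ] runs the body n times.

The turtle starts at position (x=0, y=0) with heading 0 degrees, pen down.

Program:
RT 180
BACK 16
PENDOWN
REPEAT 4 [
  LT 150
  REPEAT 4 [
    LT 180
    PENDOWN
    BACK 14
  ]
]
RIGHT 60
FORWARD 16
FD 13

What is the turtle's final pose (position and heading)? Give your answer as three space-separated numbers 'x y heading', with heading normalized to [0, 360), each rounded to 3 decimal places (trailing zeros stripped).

Executing turtle program step by step:
Start: pos=(0,0), heading=0, pen down
RT 180: heading 0 -> 180
BK 16: (0,0) -> (16,0) [heading=180, draw]
PD: pen down
REPEAT 4 [
  -- iteration 1/4 --
  LT 150: heading 180 -> 330
  REPEAT 4 [
    -- iteration 1/4 --
    LT 180: heading 330 -> 150
    PD: pen down
    BK 14: (16,0) -> (28.124,-7) [heading=150, draw]
    -- iteration 2/4 --
    LT 180: heading 150 -> 330
    PD: pen down
    BK 14: (28.124,-7) -> (16,0) [heading=330, draw]
    -- iteration 3/4 --
    LT 180: heading 330 -> 150
    PD: pen down
    BK 14: (16,0) -> (28.124,-7) [heading=150, draw]
    -- iteration 4/4 --
    LT 180: heading 150 -> 330
    PD: pen down
    BK 14: (28.124,-7) -> (16,0) [heading=330, draw]
  ]
  -- iteration 2/4 --
  LT 150: heading 330 -> 120
  REPEAT 4 [
    -- iteration 1/4 --
    LT 180: heading 120 -> 300
    PD: pen down
    BK 14: (16,0) -> (9,12.124) [heading=300, draw]
    -- iteration 2/4 --
    LT 180: heading 300 -> 120
    PD: pen down
    BK 14: (9,12.124) -> (16,0) [heading=120, draw]
    -- iteration 3/4 --
    LT 180: heading 120 -> 300
    PD: pen down
    BK 14: (16,0) -> (9,12.124) [heading=300, draw]
    -- iteration 4/4 --
    LT 180: heading 300 -> 120
    PD: pen down
    BK 14: (9,12.124) -> (16,0) [heading=120, draw]
  ]
  -- iteration 3/4 --
  LT 150: heading 120 -> 270
  REPEAT 4 [
    -- iteration 1/4 --
    LT 180: heading 270 -> 90
    PD: pen down
    BK 14: (16,0) -> (16,-14) [heading=90, draw]
    -- iteration 2/4 --
    LT 180: heading 90 -> 270
    PD: pen down
    BK 14: (16,-14) -> (16,0) [heading=270, draw]
    -- iteration 3/4 --
    LT 180: heading 270 -> 90
    PD: pen down
    BK 14: (16,0) -> (16,-14) [heading=90, draw]
    -- iteration 4/4 --
    LT 180: heading 90 -> 270
    PD: pen down
    BK 14: (16,-14) -> (16,0) [heading=270, draw]
  ]
  -- iteration 4/4 --
  LT 150: heading 270 -> 60
  REPEAT 4 [
    -- iteration 1/4 --
    LT 180: heading 60 -> 240
    PD: pen down
    BK 14: (16,0) -> (23,12.124) [heading=240, draw]
    -- iteration 2/4 --
    LT 180: heading 240 -> 60
    PD: pen down
    BK 14: (23,12.124) -> (16,0) [heading=60, draw]
    -- iteration 3/4 --
    LT 180: heading 60 -> 240
    PD: pen down
    BK 14: (16,0) -> (23,12.124) [heading=240, draw]
    -- iteration 4/4 --
    LT 180: heading 240 -> 60
    PD: pen down
    BK 14: (23,12.124) -> (16,0) [heading=60, draw]
  ]
]
RT 60: heading 60 -> 0
FD 16: (16,0) -> (32,0) [heading=0, draw]
FD 13: (32,0) -> (45,0) [heading=0, draw]
Final: pos=(45,0), heading=0, 19 segment(s) drawn

Answer: 45 0 0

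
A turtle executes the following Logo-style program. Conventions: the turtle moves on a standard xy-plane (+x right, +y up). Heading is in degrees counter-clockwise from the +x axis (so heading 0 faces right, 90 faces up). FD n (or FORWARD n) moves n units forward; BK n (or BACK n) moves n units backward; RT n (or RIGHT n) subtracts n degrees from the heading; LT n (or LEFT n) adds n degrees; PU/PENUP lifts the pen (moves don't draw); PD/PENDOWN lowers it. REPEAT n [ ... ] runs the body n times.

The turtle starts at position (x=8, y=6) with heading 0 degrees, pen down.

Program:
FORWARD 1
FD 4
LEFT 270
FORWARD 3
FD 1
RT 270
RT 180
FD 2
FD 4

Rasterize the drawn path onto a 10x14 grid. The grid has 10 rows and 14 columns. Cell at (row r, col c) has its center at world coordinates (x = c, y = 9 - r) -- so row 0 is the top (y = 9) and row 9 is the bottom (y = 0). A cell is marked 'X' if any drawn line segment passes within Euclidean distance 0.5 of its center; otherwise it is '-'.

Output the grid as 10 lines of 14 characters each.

Answer: --------------
--------------
--------------
--------XXXXXX
-------------X
-------------X
-------------X
-------XXXXXXX
--------------
--------------

Derivation:
Segment 0: (8,6) -> (9,6)
Segment 1: (9,6) -> (13,6)
Segment 2: (13,6) -> (13,3)
Segment 3: (13,3) -> (13,2)
Segment 4: (13,2) -> (11,2)
Segment 5: (11,2) -> (7,2)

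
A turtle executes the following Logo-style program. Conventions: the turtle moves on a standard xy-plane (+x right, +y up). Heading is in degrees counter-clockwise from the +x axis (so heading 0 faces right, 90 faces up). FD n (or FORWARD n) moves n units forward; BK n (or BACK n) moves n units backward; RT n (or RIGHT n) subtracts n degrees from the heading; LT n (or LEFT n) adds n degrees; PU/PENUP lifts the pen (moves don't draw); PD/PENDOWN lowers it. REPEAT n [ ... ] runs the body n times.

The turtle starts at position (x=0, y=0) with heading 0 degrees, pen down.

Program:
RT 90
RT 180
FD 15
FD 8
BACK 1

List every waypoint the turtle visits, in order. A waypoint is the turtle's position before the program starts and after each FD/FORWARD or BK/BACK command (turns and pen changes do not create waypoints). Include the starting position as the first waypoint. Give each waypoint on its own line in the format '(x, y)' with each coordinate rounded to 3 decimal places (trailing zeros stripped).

Executing turtle program step by step:
Start: pos=(0,0), heading=0, pen down
RT 90: heading 0 -> 270
RT 180: heading 270 -> 90
FD 15: (0,0) -> (0,15) [heading=90, draw]
FD 8: (0,15) -> (0,23) [heading=90, draw]
BK 1: (0,23) -> (0,22) [heading=90, draw]
Final: pos=(0,22), heading=90, 3 segment(s) drawn
Waypoints (4 total):
(0, 0)
(0, 15)
(0, 23)
(0, 22)

Answer: (0, 0)
(0, 15)
(0, 23)
(0, 22)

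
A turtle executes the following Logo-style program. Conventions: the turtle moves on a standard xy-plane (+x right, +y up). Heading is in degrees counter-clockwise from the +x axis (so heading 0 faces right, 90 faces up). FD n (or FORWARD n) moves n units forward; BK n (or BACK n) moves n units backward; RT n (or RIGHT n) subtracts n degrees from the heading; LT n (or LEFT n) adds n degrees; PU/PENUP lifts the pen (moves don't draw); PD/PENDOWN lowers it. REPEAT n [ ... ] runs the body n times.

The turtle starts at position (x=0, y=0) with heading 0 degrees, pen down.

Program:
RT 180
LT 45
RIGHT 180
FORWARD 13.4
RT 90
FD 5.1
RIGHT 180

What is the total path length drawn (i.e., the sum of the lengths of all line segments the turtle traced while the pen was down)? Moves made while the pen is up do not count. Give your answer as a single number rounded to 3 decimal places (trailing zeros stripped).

Executing turtle program step by step:
Start: pos=(0,0), heading=0, pen down
RT 180: heading 0 -> 180
LT 45: heading 180 -> 225
RT 180: heading 225 -> 45
FD 13.4: (0,0) -> (9.475,9.475) [heading=45, draw]
RT 90: heading 45 -> 315
FD 5.1: (9.475,9.475) -> (13.081,5.869) [heading=315, draw]
RT 180: heading 315 -> 135
Final: pos=(13.081,5.869), heading=135, 2 segment(s) drawn

Segment lengths:
  seg 1: (0,0) -> (9.475,9.475), length = 13.4
  seg 2: (9.475,9.475) -> (13.081,5.869), length = 5.1
Total = 18.5

Answer: 18.5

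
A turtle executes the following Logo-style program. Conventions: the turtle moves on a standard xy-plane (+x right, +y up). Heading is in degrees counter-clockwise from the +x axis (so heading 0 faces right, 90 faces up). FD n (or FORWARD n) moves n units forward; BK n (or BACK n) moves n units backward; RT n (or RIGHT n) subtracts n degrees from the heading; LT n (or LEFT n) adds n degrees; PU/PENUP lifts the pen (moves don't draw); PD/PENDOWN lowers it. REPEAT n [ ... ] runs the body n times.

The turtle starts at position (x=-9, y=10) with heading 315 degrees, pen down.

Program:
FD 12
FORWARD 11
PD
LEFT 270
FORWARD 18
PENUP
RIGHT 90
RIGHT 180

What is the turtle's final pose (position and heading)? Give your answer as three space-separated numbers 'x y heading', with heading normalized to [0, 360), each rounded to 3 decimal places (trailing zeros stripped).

Answer: -5.464 -18.991 315

Derivation:
Executing turtle program step by step:
Start: pos=(-9,10), heading=315, pen down
FD 12: (-9,10) -> (-0.515,1.515) [heading=315, draw]
FD 11: (-0.515,1.515) -> (7.263,-6.263) [heading=315, draw]
PD: pen down
LT 270: heading 315 -> 225
FD 18: (7.263,-6.263) -> (-5.464,-18.991) [heading=225, draw]
PU: pen up
RT 90: heading 225 -> 135
RT 180: heading 135 -> 315
Final: pos=(-5.464,-18.991), heading=315, 3 segment(s) drawn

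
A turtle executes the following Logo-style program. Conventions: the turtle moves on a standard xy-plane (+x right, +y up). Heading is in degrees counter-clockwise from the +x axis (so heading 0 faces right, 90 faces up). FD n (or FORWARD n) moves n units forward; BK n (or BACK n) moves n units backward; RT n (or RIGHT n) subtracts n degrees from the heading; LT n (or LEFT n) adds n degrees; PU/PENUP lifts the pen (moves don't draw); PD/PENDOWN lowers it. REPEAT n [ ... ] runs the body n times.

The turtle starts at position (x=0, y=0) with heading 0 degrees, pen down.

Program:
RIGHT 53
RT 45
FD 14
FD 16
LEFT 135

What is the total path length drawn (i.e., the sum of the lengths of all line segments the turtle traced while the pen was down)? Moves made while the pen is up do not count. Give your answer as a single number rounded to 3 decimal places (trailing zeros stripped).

Answer: 30

Derivation:
Executing turtle program step by step:
Start: pos=(0,0), heading=0, pen down
RT 53: heading 0 -> 307
RT 45: heading 307 -> 262
FD 14: (0,0) -> (-1.948,-13.864) [heading=262, draw]
FD 16: (-1.948,-13.864) -> (-4.175,-29.708) [heading=262, draw]
LT 135: heading 262 -> 37
Final: pos=(-4.175,-29.708), heading=37, 2 segment(s) drawn

Segment lengths:
  seg 1: (0,0) -> (-1.948,-13.864), length = 14
  seg 2: (-1.948,-13.864) -> (-4.175,-29.708), length = 16
Total = 30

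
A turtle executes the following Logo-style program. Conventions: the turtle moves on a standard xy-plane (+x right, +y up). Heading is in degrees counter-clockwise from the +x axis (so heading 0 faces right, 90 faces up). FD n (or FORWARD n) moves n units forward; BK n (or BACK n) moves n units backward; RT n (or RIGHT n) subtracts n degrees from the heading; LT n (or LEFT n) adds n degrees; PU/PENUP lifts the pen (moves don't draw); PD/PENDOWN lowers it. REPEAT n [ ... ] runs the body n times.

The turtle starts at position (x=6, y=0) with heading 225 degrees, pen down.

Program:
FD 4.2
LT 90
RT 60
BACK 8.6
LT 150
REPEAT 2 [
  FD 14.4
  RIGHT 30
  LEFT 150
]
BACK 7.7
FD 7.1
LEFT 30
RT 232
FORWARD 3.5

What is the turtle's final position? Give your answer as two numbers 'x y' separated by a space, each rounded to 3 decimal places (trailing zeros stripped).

Executing turtle program step by step:
Start: pos=(6,0), heading=225, pen down
FD 4.2: (6,0) -> (3.03,-2.97) [heading=225, draw]
LT 90: heading 225 -> 315
RT 60: heading 315 -> 255
BK 8.6: (3.03,-2.97) -> (5.256,5.337) [heading=255, draw]
LT 150: heading 255 -> 45
REPEAT 2 [
  -- iteration 1/2 --
  FD 14.4: (5.256,5.337) -> (15.438,15.519) [heading=45, draw]
  RT 30: heading 45 -> 15
  LT 150: heading 15 -> 165
  -- iteration 2/2 --
  FD 14.4: (15.438,15.519) -> (1.529,19.246) [heading=165, draw]
  RT 30: heading 165 -> 135
  LT 150: heading 135 -> 285
]
BK 7.7: (1.529,19.246) -> (-0.464,26.684) [heading=285, draw]
FD 7.1: (-0.464,26.684) -> (1.374,19.826) [heading=285, draw]
LT 30: heading 285 -> 315
RT 232: heading 315 -> 83
FD 3.5: (1.374,19.826) -> (1.8,23.3) [heading=83, draw]
Final: pos=(1.8,23.3), heading=83, 7 segment(s) drawn

Answer: 1.8 23.3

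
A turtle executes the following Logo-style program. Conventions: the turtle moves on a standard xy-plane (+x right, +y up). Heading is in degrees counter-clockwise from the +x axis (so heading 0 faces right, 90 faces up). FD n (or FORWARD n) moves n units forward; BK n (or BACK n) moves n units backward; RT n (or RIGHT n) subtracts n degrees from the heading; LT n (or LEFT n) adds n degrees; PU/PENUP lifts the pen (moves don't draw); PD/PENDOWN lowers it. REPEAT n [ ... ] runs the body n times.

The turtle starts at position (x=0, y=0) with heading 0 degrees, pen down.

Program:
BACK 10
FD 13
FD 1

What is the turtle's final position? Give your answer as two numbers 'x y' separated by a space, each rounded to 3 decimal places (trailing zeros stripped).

Answer: 4 0

Derivation:
Executing turtle program step by step:
Start: pos=(0,0), heading=0, pen down
BK 10: (0,0) -> (-10,0) [heading=0, draw]
FD 13: (-10,0) -> (3,0) [heading=0, draw]
FD 1: (3,0) -> (4,0) [heading=0, draw]
Final: pos=(4,0), heading=0, 3 segment(s) drawn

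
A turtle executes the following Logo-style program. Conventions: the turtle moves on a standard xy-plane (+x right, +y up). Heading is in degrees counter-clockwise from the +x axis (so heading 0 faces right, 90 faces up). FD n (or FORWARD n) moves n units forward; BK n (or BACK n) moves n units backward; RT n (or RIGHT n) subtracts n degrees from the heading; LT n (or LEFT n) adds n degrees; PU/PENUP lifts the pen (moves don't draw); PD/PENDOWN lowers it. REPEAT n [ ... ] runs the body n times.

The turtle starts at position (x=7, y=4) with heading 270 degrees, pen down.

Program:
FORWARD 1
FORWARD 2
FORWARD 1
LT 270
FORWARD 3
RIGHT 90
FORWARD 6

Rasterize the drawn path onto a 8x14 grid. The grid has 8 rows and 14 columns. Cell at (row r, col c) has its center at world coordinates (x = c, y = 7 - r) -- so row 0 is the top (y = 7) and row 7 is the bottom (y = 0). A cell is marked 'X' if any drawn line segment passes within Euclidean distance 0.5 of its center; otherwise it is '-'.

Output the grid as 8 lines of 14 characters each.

Segment 0: (7,4) -> (7,3)
Segment 1: (7,3) -> (7,1)
Segment 2: (7,1) -> (7,0)
Segment 3: (7,0) -> (4,0)
Segment 4: (4,0) -> (4,6)

Answer: --------------
----X---------
----X---------
----X--X------
----X--X------
----X--X------
----X--X------
----XXXX------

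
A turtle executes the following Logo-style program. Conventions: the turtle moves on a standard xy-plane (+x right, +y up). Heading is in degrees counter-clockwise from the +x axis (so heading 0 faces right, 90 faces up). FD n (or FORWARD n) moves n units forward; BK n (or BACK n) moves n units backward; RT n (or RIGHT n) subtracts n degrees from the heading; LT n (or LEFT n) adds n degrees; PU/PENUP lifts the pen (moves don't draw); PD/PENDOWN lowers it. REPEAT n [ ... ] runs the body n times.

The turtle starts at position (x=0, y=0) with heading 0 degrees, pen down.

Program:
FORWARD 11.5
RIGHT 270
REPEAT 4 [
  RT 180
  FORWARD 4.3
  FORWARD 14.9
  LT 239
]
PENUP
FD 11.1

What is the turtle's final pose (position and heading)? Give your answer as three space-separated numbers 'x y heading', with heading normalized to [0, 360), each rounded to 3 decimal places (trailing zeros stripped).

Executing turtle program step by step:
Start: pos=(0,0), heading=0, pen down
FD 11.5: (0,0) -> (11.5,0) [heading=0, draw]
RT 270: heading 0 -> 90
REPEAT 4 [
  -- iteration 1/4 --
  RT 180: heading 90 -> 270
  FD 4.3: (11.5,0) -> (11.5,-4.3) [heading=270, draw]
  FD 14.9: (11.5,-4.3) -> (11.5,-19.2) [heading=270, draw]
  LT 239: heading 270 -> 149
  -- iteration 2/4 --
  RT 180: heading 149 -> 329
  FD 4.3: (11.5,-19.2) -> (15.186,-21.415) [heading=329, draw]
  FD 14.9: (15.186,-21.415) -> (27.958,-29.089) [heading=329, draw]
  LT 239: heading 329 -> 208
  -- iteration 3/4 --
  RT 180: heading 208 -> 28
  FD 4.3: (27.958,-29.089) -> (31.754,-27.07) [heading=28, draw]
  FD 14.9: (31.754,-27.07) -> (44.91,-20.075) [heading=28, draw]
  LT 239: heading 28 -> 267
  -- iteration 4/4 --
  RT 180: heading 267 -> 87
  FD 4.3: (44.91,-20.075) -> (45.135,-15.781) [heading=87, draw]
  FD 14.9: (45.135,-15.781) -> (45.915,-0.901) [heading=87, draw]
  LT 239: heading 87 -> 326
]
PU: pen up
FD 11.1: (45.915,-0.901) -> (55.117,-7.108) [heading=326, move]
Final: pos=(55.117,-7.108), heading=326, 9 segment(s) drawn

Answer: 55.117 -7.108 326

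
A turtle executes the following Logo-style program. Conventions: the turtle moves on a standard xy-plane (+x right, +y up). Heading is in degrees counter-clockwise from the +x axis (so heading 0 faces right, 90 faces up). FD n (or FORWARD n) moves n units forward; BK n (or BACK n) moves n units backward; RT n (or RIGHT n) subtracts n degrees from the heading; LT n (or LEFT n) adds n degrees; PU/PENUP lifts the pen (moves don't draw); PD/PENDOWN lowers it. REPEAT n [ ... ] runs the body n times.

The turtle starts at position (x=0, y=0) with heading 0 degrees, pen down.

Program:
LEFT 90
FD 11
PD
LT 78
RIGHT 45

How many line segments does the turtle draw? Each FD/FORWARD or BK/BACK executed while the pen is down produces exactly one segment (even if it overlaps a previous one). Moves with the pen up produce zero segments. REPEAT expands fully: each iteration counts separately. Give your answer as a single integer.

Answer: 1

Derivation:
Executing turtle program step by step:
Start: pos=(0,0), heading=0, pen down
LT 90: heading 0 -> 90
FD 11: (0,0) -> (0,11) [heading=90, draw]
PD: pen down
LT 78: heading 90 -> 168
RT 45: heading 168 -> 123
Final: pos=(0,11), heading=123, 1 segment(s) drawn
Segments drawn: 1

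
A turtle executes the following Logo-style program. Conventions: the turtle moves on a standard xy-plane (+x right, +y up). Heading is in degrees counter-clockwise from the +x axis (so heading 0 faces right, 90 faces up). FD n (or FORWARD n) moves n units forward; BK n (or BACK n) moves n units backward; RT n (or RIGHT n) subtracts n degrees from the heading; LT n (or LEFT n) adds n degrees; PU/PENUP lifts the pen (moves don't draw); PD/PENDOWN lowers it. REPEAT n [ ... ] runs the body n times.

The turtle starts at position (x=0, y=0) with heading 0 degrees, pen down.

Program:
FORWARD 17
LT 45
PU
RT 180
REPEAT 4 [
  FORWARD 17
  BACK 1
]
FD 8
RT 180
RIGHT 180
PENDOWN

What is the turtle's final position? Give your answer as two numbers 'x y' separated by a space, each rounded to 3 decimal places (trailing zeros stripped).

Answer: -33.912 -50.912

Derivation:
Executing turtle program step by step:
Start: pos=(0,0), heading=0, pen down
FD 17: (0,0) -> (17,0) [heading=0, draw]
LT 45: heading 0 -> 45
PU: pen up
RT 180: heading 45 -> 225
REPEAT 4 [
  -- iteration 1/4 --
  FD 17: (17,0) -> (4.979,-12.021) [heading=225, move]
  BK 1: (4.979,-12.021) -> (5.686,-11.314) [heading=225, move]
  -- iteration 2/4 --
  FD 17: (5.686,-11.314) -> (-6.335,-23.335) [heading=225, move]
  BK 1: (-6.335,-23.335) -> (-5.627,-22.627) [heading=225, move]
  -- iteration 3/4 --
  FD 17: (-5.627,-22.627) -> (-17.648,-34.648) [heading=225, move]
  BK 1: (-17.648,-34.648) -> (-16.941,-33.941) [heading=225, move]
  -- iteration 4/4 --
  FD 17: (-16.941,-33.941) -> (-28.962,-45.962) [heading=225, move]
  BK 1: (-28.962,-45.962) -> (-28.255,-45.255) [heading=225, move]
]
FD 8: (-28.255,-45.255) -> (-33.912,-50.912) [heading=225, move]
RT 180: heading 225 -> 45
RT 180: heading 45 -> 225
PD: pen down
Final: pos=(-33.912,-50.912), heading=225, 1 segment(s) drawn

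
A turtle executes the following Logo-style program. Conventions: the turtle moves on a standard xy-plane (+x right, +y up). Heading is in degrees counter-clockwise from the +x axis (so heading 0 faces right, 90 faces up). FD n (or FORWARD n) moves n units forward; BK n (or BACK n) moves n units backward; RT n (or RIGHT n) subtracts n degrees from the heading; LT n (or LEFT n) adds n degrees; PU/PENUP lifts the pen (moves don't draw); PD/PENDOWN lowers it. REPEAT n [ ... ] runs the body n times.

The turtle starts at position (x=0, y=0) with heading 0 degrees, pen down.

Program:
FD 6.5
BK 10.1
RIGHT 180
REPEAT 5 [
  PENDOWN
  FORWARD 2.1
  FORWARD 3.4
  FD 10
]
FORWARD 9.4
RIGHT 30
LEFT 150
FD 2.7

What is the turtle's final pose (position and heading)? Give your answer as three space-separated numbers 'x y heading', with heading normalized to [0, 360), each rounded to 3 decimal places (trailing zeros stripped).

Answer: -89.15 -2.338 300

Derivation:
Executing turtle program step by step:
Start: pos=(0,0), heading=0, pen down
FD 6.5: (0,0) -> (6.5,0) [heading=0, draw]
BK 10.1: (6.5,0) -> (-3.6,0) [heading=0, draw]
RT 180: heading 0 -> 180
REPEAT 5 [
  -- iteration 1/5 --
  PD: pen down
  FD 2.1: (-3.6,0) -> (-5.7,0) [heading=180, draw]
  FD 3.4: (-5.7,0) -> (-9.1,0) [heading=180, draw]
  FD 10: (-9.1,0) -> (-19.1,0) [heading=180, draw]
  -- iteration 2/5 --
  PD: pen down
  FD 2.1: (-19.1,0) -> (-21.2,0) [heading=180, draw]
  FD 3.4: (-21.2,0) -> (-24.6,0) [heading=180, draw]
  FD 10: (-24.6,0) -> (-34.6,0) [heading=180, draw]
  -- iteration 3/5 --
  PD: pen down
  FD 2.1: (-34.6,0) -> (-36.7,0) [heading=180, draw]
  FD 3.4: (-36.7,0) -> (-40.1,0) [heading=180, draw]
  FD 10: (-40.1,0) -> (-50.1,0) [heading=180, draw]
  -- iteration 4/5 --
  PD: pen down
  FD 2.1: (-50.1,0) -> (-52.2,0) [heading=180, draw]
  FD 3.4: (-52.2,0) -> (-55.6,0) [heading=180, draw]
  FD 10: (-55.6,0) -> (-65.6,0) [heading=180, draw]
  -- iteration 5/5 --
  PD: pen down
  FD 2.1: (-65.6,0) -> (-67.7,0) [heading=180, draw]
  FD 3.4: (-67.7,0) -> (-71.1,0) [heading=180, draw]
  FD 10: (-71.1,0) -> (-81.1,0) [heading=180, draw]
]
FD 9.4: (-81.1,0) -> (-90.5,0) [heading=180, draw]
RT 30: heading 180 -> 150
LT 150: heading 150 -> 300
FD 2.7: (-90.5,0) -> (-89.15,-2.338) [heading=300, draw]
Final: pos=(-89.15,-2.338), heading=300, 19 segment(s) drawn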